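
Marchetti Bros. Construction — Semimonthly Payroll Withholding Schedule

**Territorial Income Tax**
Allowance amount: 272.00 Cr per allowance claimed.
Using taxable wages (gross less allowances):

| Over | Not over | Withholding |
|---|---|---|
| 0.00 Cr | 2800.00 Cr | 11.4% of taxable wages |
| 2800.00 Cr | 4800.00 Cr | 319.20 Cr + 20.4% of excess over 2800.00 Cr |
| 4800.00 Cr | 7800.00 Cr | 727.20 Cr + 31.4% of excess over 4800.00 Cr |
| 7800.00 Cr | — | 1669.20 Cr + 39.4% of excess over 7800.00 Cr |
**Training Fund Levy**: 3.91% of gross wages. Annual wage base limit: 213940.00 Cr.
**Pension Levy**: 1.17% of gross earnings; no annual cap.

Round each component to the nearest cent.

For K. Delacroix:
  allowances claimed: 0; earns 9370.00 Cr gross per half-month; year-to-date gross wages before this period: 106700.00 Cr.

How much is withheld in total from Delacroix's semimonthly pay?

2763.78 Cr

Territorial Income Tax: taxable = 9370.00 Cr
  1669.20 Cr + 39.4% × (9370.00 Cr − 7800.00 Cr) = 1669.20 Cr + 39.4% × 1570.00 Cr = 2287.78 Cr
Training Fund Levy: 3.91% × 9370.00 Cr = 366.37 Cr
Pension Levy: 1.17% × 9370.00 Cr = 109.63 Cr
Total: 2287.78 Cr + 366.37 Cr + 109.63 Cr = 2763.78 Cr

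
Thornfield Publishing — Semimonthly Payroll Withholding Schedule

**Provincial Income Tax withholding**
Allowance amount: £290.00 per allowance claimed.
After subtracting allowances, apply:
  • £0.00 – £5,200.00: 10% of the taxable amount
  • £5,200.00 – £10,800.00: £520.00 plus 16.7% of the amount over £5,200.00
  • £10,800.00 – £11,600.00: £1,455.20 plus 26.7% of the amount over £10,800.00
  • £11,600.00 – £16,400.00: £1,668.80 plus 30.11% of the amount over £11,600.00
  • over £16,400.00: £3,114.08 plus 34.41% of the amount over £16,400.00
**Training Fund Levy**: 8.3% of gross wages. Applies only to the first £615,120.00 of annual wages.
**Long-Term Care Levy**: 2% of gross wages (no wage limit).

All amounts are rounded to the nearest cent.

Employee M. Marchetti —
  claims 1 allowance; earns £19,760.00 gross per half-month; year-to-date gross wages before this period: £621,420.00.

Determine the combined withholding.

Provincial Income Tax: taxable = £19,760.00 − 1×£290.00 = £19,470.00
  £3,114.08 + 34.41% × (£19,470.00 − £16,400.00) = £3,114.08 + 34.41% × £3,070.00 = £4,170.47
Training Fund Levy: YTD £621,420.00 ≥ cap £615,120.00 → £0.00
Long-Term Care Levy: 2% × £19,760.00 = £395.20
Total: £4,170.47 + £0.00 + £395.20 = £4,565.67

£4,565.67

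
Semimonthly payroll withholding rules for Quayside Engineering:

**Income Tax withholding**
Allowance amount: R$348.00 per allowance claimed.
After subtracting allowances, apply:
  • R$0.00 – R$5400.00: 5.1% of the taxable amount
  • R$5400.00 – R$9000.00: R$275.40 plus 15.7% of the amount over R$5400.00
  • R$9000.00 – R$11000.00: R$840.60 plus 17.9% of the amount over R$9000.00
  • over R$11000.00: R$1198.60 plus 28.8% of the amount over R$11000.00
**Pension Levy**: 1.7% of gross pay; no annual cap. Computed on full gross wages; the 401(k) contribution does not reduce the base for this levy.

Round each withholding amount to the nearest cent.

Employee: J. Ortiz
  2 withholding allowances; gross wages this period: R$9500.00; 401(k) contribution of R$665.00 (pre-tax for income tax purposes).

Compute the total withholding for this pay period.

Income Tax: taxable = R$9500.00 − R$665.00 − 2×R$348.00 = R$8139.00
  R$275.40 + 15.7% × (R$8139.00 − R$5400.00) = R$275.40 + 15.7% × R$2739.00 = R$705.42
Pension Levy: 1.7% × R$9500.00 = R$161.50
Total: R$705.42 + R$161.50 = R$866.92

R$866.92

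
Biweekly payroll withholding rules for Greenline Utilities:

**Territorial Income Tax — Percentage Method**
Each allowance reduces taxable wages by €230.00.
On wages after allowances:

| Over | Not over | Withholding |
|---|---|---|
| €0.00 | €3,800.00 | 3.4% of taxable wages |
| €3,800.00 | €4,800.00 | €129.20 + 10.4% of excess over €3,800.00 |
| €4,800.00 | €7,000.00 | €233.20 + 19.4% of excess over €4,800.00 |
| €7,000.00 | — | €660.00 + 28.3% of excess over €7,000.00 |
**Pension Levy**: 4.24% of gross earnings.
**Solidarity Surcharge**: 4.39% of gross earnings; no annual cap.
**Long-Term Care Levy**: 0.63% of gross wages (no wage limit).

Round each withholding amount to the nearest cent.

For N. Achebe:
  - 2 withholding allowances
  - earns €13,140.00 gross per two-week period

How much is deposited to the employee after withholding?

Territorial Income Tax: taxable = €13,140.00 − 2×€230.00 = €12,680.00
  €660.00 + 28.3% × (€12,680.00 − €7,000.00) = €660.00 + 28.3% × €5,680.00 = €2,267.44
Pension Levy: 4.24% × €13,140.00 = €557.14
Solidarity Surcharge: 4.39% × €13,140.00 = €576.85
Long-Term Care Levy: 0.63% × €13,140.00 = €82.78
Total withheld: €2,267.44 + €557.14 + €576.85 + €82.78 = €3,484.21
Net pay: €13,140.00 − €3,484.21 = €9,655.79

€9,655.79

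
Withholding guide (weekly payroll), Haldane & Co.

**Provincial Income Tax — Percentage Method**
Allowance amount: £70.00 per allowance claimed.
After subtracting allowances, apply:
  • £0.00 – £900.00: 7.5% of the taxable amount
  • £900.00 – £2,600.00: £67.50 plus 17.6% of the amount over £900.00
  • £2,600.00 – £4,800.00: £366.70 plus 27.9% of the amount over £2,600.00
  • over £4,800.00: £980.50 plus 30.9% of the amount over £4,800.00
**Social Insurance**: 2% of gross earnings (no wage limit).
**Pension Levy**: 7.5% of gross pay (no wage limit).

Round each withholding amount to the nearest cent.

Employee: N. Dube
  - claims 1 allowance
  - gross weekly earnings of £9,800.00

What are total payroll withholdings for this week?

£3,434.87

Provincial Income Tax: taxable = £9,800.00 − 1×£70.00 = £9,730.00
  £980.50 + 30.9% × (£9,730.00 − £4,800.00) = £980.50 + 30.9% × £4,930.00 = £2,503.87
Social Insurance: 2% × £9,800.00 = £196.00
Pension Levy: 7.5% × £9,800.00 = £735.00
Total: £2,503.87 + £196.00 + £735.00 = £3,434.87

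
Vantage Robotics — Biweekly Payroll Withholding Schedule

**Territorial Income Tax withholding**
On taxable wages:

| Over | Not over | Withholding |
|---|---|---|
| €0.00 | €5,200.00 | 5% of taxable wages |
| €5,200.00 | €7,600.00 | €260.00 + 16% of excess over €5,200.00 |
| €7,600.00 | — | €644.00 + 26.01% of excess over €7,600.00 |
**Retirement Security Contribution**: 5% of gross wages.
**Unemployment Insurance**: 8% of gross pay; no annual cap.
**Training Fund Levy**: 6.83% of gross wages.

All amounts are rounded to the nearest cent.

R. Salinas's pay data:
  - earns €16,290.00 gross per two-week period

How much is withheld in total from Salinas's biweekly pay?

€6,134.58

Territorial Income Tax: taxable = €16,290.00
  €644.00 + 26.01% × (€16,290.00 − €7,600.00) = €644.00 + 26.01% × €8,690.00 = €2,904.27
Retirement Security Contribution: 5% × €16,290.00 = €814.50
Unemployment Insurance: 8% × €16,290.00 = €1,303.20
Training Fund Levy: 6.83% × €16,290.00 = €1,112.61
Total: €2,904.27 + €814.50 + €1,303.20 + €1,112.61 = €6,134.58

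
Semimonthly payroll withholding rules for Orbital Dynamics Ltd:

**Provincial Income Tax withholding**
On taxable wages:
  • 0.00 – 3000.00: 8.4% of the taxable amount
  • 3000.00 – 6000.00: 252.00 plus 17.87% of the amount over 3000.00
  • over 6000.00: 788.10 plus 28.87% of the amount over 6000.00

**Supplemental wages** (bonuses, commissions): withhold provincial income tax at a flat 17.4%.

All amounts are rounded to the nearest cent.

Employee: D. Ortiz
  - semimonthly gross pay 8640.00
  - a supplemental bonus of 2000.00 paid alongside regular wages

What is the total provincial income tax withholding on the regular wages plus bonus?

1898.27

Provincial Income Tax: taxable = 8640.00
  788.10 + 28.87% × (8640.00 − 6000.00) = 788.10 + 28.87% × 2640.00 = 1550.27
Supplemental (17.4% flat on bonus): 17.4% × 2000.00 = 348.00
Total provincial income tax: 1550.27 + 348.00 = 1898.27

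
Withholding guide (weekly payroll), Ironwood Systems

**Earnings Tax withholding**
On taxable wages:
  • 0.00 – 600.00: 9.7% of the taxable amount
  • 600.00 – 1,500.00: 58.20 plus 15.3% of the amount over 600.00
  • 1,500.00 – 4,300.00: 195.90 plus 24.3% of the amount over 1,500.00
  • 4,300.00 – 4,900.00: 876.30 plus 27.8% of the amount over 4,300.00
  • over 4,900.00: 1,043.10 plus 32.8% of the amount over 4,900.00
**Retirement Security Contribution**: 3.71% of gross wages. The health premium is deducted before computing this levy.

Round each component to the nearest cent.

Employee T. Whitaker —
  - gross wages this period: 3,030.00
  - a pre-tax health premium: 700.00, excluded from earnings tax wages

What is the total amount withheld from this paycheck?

484.03

Earnings Tax: taxable = 3,030.00 − 700.00 = 2,330.00
  195.90 + 24.3% × (2,330.00 − 1,500.00) = 195.90 + 24.3% × 830.00 = 397.59
Retirement Security Contribution: 3.71% × 2,330.00 = 86.44
Total: 397.59 + 86.44 = 484.03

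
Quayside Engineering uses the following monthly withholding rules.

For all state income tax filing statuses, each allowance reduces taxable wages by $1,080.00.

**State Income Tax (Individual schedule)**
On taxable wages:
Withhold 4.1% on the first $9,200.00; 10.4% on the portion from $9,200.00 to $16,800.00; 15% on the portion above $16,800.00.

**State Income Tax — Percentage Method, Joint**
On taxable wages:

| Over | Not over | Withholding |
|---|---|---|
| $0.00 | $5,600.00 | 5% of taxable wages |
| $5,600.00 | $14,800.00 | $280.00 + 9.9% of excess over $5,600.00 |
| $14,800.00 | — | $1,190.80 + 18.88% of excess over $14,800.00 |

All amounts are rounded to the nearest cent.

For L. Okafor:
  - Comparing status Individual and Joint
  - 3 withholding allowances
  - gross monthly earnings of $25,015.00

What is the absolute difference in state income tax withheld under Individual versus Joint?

$593.83

State Income Tax (Individual): taxable = $25,015.00 − 3×$1,080.00 = $21,775.00
  $1,167.60 + 15% × ($21,775.00 − $16,800.00) = $1,167.60 + 15% × $4,975.00 = $1,913.85
State Income Tax (Joint): taxable = $25,015.00 − 3×$1,080.00 = $21,775.00
  $1,190.80 + 18.88% × ($21,775.00 − $14,800.00) = $1,190.80 + 18.88% × $6,975.00 = $2,507.68
Difference: |$1,913.85 − $2,507.68| = $593.83 (higher under Joint)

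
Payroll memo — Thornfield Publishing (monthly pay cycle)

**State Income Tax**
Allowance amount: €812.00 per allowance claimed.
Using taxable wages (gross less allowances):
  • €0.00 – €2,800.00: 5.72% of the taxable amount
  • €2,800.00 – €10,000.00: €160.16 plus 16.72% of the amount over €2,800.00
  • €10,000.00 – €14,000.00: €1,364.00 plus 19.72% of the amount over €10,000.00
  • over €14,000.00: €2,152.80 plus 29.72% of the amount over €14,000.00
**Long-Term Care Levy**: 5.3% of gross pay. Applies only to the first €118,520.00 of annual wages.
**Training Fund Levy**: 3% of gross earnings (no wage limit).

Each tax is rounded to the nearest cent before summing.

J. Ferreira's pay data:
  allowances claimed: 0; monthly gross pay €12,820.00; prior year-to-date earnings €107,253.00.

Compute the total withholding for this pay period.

€2,901.85

State Income Tax: taxable = €12,820.00
  €1,364.00 + 19.72% × (€12,820.00 − €10,000.00) = €1,364.00 + 19.72% × €2,820.00 = €1,920.10
Long-Term Care Levy: cap €118,520.00 − YTD €107,253.00 = €11,267.00 subject; 5.3% × €11,267.00 = €597.15
Training Fund Levy: 3% × €12,820.00 = €384.60
Total: €1,920.10 + €597.15 + €384.60 = €2,901.85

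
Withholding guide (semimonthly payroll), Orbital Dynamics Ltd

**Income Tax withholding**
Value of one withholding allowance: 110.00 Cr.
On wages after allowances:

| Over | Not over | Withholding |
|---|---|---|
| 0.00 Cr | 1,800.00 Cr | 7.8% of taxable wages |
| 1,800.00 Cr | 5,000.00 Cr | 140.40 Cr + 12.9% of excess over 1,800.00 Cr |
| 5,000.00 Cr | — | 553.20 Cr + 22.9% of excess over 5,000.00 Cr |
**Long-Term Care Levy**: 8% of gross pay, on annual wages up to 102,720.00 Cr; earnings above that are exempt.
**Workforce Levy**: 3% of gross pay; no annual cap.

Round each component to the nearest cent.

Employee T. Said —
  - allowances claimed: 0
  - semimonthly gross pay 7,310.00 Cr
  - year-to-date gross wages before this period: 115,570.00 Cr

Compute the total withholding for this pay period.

Income Tax: taxable = 7,310.00 Cr
  553.20 Cr + 22.9% × (7,310.00 Cr − 5,000.00 Cr) = 553.20 Cr + 22.9% × 2,310.00 Cr = 1,082.19 Cr
Long-Term Care Levy: YTD 115,570.00 Cr ≥ cap 102,720.00 Cr → 0.00 Cr
Workforce Levy: 3% × 7,310.00 Cr = 219.30 Cr
Total: 1,082.19 Cr + 0.00 Cr + 219.30 Cr = 1,301.49 Cr

1,301.49 Cr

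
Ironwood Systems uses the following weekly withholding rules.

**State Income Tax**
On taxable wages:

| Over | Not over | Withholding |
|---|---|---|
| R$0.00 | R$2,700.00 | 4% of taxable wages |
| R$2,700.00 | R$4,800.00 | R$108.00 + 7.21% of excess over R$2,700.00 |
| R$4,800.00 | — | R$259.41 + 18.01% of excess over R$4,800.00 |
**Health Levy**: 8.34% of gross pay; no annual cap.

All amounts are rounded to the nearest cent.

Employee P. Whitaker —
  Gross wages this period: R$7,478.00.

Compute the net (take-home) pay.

R$6,112.61

State Income Tax: taxable = R$7,478.00
  R$259.41 + 18.01% × (R$7,478.00 − R$4,800.00) = R$259.41 + 18.01% × R$2,678.00 = R$741.72
Health Levy: 8.34% × R$7,478.00 = R$623.67
Total withheld: R$741.72 + R$623.67 = R$1,365.39
Net pay: R$7,478.00 − R$1,365.39 = R$6,112.61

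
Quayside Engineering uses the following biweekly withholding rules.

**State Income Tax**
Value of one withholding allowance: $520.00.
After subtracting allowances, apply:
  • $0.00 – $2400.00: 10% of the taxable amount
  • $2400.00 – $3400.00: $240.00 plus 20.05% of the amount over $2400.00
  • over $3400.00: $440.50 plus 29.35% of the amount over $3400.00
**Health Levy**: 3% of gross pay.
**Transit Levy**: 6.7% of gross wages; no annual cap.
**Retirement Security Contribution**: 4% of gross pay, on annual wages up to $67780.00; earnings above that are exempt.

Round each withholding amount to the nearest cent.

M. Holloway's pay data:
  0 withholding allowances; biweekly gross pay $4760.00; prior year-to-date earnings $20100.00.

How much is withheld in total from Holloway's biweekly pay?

State Income Tax: taxable = $4760.00
  $440.50 + 29.35% × ($4760.00 − $3400.00) = $440.50 + 29.35% × $1360.00 = $839.66
Health Levy: 3% × $4760.00 = $142.80
Transit Levy: 6.7% × $4760.00 = $318.92
Retirement Security Contribution: 4% × $4760.00 = $190.40
Total: $839.66 + $142.80 + $318.92 + $190.40 = $1491.78

$1491.78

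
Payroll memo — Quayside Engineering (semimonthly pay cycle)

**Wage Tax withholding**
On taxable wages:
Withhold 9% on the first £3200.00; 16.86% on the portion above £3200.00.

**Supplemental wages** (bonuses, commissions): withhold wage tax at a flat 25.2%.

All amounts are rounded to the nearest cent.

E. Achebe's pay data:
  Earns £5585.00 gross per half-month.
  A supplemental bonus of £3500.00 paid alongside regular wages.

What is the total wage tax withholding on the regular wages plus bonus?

£1572.11

Wage Tax: taxable = £5585.00
  £288.00 + 16.86% × (£5585.00 − £3200.00) = £288.00 + 16.86% × £2385.00 = £690.11
Supplemental (25.2% flat on bonus): 25.2% × £3500.00 = £882.00
Total wage tax: £690.11 + £882.00 = £1572.11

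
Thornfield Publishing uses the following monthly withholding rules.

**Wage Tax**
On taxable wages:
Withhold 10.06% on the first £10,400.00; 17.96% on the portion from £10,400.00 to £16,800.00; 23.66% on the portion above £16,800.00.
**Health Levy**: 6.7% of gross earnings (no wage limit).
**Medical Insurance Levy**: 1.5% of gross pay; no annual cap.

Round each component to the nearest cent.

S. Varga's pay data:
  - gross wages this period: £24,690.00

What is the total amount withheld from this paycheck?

£6,087.03

Wage Tax: taxable = £24,690.00
  £2,195.68 + 23.66% × (£24,690.00 − £16,800.00) = £2,195.68 + 23.66% × £7,890.00 = £4,062.45
Health Levy: 6.7% × £24,690.00 = £1,654.23
Medical Insurance Levy: 1.5% × £24,690.00 = £370.35
Total: £4,062.45 + £1,654.23 + £370.35 = £6,087.03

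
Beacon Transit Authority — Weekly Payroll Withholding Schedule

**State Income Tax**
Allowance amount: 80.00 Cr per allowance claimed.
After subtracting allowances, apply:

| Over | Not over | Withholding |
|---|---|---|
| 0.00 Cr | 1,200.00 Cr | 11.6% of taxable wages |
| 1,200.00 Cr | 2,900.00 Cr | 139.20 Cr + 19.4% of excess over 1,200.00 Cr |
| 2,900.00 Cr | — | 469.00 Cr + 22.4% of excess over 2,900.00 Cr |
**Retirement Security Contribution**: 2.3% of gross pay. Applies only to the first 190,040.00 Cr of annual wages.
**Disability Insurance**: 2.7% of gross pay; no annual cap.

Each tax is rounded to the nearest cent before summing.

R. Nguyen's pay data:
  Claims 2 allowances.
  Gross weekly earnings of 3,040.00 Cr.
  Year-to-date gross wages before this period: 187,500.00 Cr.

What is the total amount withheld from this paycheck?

State Income Tax: taxable = 3,040.00 Cr − 2×80.00 Cr = 2,880.00 Cr
  139.20 Cr + 19.4% × (2,880.00 Cr − 1,200.00 Cr) = 139.20 Cr + 19.4% × 1,680.00 Cr = 465.12 Cr
Retirement Security Contribution: cap 190,040.00 Cr − YTD 187,500.00 Cr = 2,540.00 Cr subject; 2.3% × 2,540.00 Cr = 58.42 Cr
Disability Insurance: 2.7% × 3,040.00 Cr = 82.08 Cr
Total: 465.12 Cr + 58.42 Cr + 82.08 Cr = 605.62 Cr

605.62 Cr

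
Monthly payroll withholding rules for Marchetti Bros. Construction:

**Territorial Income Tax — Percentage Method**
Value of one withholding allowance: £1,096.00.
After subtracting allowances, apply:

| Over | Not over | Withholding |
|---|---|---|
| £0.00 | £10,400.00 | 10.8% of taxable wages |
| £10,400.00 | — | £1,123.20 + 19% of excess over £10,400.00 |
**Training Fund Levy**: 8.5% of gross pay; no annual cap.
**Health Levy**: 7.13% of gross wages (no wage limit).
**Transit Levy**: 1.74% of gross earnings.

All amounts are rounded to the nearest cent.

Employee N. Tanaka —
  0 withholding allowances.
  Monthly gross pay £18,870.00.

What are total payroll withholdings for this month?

£6,010.22

Territorial Income Tax: taxable = £18,870.00
  £1,123.20 + 19% × (£18,870.00 − £10,400.00) = £1,123.20 + 19% × £8,470.00 = £2,732.50
Training Fund Levy: 8.5% × £18,870.00 = £1,603.95
Health Levy: 7.13% × £18,870.00 = £1,345.43
Transit Levy: 1.74% × £18,870.00 = £328.34
Total: £2,732.50 + £1,603.95 + £1,345.43 + £328.34 = £6,010.22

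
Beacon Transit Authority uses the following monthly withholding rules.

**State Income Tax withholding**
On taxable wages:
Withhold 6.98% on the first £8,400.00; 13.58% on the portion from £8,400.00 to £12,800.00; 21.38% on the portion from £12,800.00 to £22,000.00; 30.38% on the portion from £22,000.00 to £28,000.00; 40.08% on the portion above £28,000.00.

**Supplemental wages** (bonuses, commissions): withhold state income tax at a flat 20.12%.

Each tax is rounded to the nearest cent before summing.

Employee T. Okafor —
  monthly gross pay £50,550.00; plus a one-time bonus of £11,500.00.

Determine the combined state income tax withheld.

£16,325.44

State Income Tax: taxable = £50,550.00
  £4,973.60 + 40.08% × (£50,550.00 − £28,000.00) = £4,973.60 + 40.08% × £22,550.00 = £14,011.64
Supplemental (20.12% flat on bonus): 20.12% × £11,500.00 = £2,313.80
Total state income tax: £14,011.64 + £2,313.80 = £16,325.44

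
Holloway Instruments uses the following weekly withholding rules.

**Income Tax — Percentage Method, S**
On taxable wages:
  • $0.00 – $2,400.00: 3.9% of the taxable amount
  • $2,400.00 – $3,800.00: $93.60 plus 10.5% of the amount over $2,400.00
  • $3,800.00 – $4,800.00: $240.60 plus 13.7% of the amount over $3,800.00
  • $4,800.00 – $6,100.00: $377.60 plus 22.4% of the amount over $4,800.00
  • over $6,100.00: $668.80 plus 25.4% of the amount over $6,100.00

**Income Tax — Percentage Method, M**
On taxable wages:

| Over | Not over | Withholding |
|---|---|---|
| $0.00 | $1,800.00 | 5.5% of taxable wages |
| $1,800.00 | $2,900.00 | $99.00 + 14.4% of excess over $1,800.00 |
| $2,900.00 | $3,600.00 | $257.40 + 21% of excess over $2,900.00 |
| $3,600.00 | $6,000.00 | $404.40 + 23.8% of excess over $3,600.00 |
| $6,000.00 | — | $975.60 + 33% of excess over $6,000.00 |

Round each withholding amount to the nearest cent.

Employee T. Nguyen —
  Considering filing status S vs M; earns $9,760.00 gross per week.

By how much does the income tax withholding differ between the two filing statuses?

$617.96

Income Tax (S): taxable = $9,760.00
  $668.80 + 25.4% × ($9,760.00 − $6,100.00) = $668.80 + 25.4% × $3,660.00 = $1,598.44
Income Tax (M): taxable = $9,760.00
  $975.60 + 33% × ($9,760.00 − $6,000.00) = $975.60 + 33% × $3,760.00 = $2,216.40
Difference: |$1,598.44 − $2,216.40| = $617.96 (higher under M)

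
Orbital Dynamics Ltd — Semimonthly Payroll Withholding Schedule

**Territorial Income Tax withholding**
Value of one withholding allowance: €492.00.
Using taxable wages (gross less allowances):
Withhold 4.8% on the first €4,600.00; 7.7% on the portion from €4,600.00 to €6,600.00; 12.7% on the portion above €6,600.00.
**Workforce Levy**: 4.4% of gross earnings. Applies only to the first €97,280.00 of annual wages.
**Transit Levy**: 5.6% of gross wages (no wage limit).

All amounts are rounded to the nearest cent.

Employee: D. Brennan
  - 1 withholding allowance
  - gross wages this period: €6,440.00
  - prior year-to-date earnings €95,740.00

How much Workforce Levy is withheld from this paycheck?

€67.76

Workforce Levy: cap €97,280.00 − YTD €95,740.00 = €1,540.00 subject; 4.4% × €1,540.00 = €67.76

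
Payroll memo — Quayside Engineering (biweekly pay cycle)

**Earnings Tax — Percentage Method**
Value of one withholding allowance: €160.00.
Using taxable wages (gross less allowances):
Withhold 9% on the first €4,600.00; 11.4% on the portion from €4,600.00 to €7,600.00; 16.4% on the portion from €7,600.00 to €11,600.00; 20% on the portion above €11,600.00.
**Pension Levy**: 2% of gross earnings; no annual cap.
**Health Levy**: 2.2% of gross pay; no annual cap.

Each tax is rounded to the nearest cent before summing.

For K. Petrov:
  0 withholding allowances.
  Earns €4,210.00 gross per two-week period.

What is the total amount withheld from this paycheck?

Earnings Tax: taxable = €4,210.00
  9% × €4,210.00 = €378.90
Pension Levy: 2% × €4,210.00 = €84.20
Health Levy: 2.2% × €4,210.00 = €92.62
Total: €378.90 + €84.20 + €92.62 = €555.72

€555.72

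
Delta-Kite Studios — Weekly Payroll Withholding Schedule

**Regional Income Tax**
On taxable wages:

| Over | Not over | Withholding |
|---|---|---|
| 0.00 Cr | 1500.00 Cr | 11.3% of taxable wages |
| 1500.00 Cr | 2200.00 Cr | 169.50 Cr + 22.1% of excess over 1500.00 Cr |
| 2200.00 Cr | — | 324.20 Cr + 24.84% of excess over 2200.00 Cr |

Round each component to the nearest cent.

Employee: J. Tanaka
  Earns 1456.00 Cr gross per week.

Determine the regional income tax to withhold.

164.53 Cr

Regional Income Tax: taxable = 1456.00 Cr
  11.3% × 1456.00 Cr = 164.53 Cr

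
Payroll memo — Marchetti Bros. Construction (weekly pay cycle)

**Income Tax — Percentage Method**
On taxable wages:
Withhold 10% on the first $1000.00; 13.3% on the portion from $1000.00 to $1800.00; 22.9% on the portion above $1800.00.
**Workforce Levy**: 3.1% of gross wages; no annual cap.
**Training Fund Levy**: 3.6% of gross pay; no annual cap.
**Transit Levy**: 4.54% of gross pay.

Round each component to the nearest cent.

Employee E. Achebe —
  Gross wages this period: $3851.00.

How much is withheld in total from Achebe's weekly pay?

Income Tax: taxable = $3851.00
  $206.40 + 22.9% × ($3851.00 − $1800.00) = $206.40 + 22.9% × $2051.00 = $676.08
Workforce Levy: 3.1% × $3851.00 = $119.38
Training Fund Levy: 3.6% × $3851.00 = $138.64
Transit Levy: 4.54% × $3851.00 = $174.84
Total: $676.08 + $119.38 + $138.64 + $174.84 = $1108.94

$1108.94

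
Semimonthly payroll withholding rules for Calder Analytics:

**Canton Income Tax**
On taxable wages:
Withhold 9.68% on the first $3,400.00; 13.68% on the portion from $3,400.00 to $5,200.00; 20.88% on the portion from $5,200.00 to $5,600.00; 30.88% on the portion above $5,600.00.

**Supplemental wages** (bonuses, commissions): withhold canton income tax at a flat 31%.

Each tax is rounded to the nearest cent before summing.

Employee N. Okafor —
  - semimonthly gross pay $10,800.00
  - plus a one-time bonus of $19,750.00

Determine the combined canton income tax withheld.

$8,387.14

Canton Income Tax: taxable = $10,800.00
  $658.88 + 30.88% × ($10,800.00 − $5,600.00) = $658.88 + 30.88% × $5,200.00 = $2,264.64
Supplemental (31% flat on bonus): 31% × $19,750.00 = $6,122.50
Total canton income tax: $2,264.64 + $6,122.50 = $8,387.14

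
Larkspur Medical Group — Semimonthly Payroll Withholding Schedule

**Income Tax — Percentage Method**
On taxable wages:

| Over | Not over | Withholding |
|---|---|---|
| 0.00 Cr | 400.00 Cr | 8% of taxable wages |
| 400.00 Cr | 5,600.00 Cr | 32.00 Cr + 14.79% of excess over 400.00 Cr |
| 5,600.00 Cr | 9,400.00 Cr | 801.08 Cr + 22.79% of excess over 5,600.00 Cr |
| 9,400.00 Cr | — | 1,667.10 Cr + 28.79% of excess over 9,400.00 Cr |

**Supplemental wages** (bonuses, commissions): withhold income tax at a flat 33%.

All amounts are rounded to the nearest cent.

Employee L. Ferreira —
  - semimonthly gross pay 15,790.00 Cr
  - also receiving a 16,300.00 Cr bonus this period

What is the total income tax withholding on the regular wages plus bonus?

Income Tax: taxable = 15,790.00 Cr
  1,667.10 Cr + 28.79% × (15,790.00 Cr − 9,400.00 Cr) = 1,667.10 Cr + 28.79% × 6,390.00 Cr = 3,506.78 Cr
Supplemental (33% flat on bonus): 33% × 16,300.00 Cr = 5,379.00 Cr
Total income tax: 3,506.78 Cr + 5,379.00 Cr = 8,885.78 Cr

8,885.78 Cr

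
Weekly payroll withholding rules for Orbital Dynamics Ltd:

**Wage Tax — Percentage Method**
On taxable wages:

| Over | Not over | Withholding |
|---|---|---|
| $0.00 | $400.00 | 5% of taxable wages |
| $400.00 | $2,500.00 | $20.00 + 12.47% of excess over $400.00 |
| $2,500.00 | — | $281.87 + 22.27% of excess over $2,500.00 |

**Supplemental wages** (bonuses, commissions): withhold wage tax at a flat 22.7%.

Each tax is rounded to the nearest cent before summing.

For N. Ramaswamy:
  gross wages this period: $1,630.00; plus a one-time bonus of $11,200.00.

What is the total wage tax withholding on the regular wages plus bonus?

Wage Tax: taxable = $1,630.00
  $20.00 + 12.47% × ($1,630.00 − $400.00) = $20.00 + 12.47% × $1,230.00 = $173.38
Supplemental (22.7% flat on bonus): 22.7% × $11,200.00 = $2,542.40
Total wage tax: $173.38 + $2,542.40 = $2,715.78

$2,715.78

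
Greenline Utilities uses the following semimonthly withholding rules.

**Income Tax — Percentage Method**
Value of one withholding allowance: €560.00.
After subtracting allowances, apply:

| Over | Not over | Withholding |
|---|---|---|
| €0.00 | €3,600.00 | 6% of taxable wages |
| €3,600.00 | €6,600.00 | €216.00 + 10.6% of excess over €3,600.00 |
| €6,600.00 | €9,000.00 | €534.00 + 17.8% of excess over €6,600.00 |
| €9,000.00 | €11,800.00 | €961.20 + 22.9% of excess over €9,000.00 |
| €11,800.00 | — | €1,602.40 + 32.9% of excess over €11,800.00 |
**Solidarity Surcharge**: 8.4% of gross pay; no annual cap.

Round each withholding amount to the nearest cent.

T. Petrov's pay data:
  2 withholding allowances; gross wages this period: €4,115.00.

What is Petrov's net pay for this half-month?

€3,589.64

Income Tax: taxable = €4,115.00 − 2×€560.00 = €2,995.00
  6% × €2,995.00 = €179.70
Solidarity Surcharge: 8.4% × €4,115.00 = €345.66
Total withheld: €179.70 + €345.66 = €525.36
Net pay: €4,115.00 − €525.36 = €3,589.64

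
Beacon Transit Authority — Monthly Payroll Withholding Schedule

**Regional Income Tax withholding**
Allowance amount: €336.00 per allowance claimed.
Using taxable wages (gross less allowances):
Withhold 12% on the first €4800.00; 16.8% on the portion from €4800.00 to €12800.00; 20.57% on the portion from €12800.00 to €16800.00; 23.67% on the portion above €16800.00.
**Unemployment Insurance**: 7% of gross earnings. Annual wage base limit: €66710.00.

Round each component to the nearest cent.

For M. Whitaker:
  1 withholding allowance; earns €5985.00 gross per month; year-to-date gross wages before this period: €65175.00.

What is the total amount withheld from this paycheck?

€826.08

Regional Income Tax: taxable = €5985.00 − 1×€336.00 = €5649.00
  €576.00 + 16.8% × (€5649.00 − €4800.00) = €576.00 + 16.8% × €849.00 = €718.63
Unemployment Insurance: cap €66710.00 − YTD €65175.00 = €1535.00 subject; 7% × €1535.00 = €107.45
Total: €718.63 + €107.45 = €826.08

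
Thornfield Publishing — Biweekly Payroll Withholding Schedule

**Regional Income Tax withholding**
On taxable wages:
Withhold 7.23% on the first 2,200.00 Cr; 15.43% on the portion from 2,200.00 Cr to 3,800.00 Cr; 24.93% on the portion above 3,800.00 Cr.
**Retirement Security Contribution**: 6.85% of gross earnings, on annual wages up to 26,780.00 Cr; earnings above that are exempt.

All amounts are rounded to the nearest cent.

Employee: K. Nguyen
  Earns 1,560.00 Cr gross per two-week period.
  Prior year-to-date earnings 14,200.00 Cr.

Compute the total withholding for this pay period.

Regional Income Tax: taxable = 1,560.00 Cr
  7.23% × 1,560.00 Cr = 112.79 Cr
Retirement Security Contribution: 6.85% × 1,560.00 Cr = 106.86 Cr
Total: 112.79 Cr + 106.86 Cr = 219.65 Cr

219.65 Cr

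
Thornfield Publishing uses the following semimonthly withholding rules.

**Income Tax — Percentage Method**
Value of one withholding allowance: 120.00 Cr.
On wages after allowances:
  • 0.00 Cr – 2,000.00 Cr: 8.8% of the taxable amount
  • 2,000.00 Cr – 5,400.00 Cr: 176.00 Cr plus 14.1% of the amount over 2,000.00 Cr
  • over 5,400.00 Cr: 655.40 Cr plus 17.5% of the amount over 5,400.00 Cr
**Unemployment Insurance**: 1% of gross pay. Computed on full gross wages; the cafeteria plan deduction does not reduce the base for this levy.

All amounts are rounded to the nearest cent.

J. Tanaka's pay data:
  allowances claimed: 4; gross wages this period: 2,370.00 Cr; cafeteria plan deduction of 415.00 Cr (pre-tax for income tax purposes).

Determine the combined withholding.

153.50 Cr

Income Tax: taxable = 2,370.00 Cr − 415.00 Cr − 4×120.00 Cr = 1,475.00 Cr
  8.8% × 1,475.00 Cr = 129.80 Cr
Unemployment Insurance: 1% × 2,370.00 Cr = 23.70 Cr
Total: 129.80 Cr + 23.70 Cr = 153.50 Cr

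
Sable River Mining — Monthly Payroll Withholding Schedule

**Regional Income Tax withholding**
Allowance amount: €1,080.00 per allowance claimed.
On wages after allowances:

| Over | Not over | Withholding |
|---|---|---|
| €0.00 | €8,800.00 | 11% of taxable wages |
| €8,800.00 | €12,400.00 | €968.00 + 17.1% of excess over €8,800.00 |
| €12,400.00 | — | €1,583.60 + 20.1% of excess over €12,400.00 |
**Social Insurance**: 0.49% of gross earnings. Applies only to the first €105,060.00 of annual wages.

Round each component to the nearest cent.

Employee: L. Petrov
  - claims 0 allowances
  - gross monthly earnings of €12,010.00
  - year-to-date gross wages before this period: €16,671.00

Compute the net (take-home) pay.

Regional Income Tax: taxable = €12,010.00
  €968.00 + 17.1% × (€12,010.00 − €8,800.00) = €968.00 + 17.1% × €3,210.00 = €1,516.91
Social Insurance: 0.49% × €12,010.00 = €58.85
Total withheld: €1,516.91 + €58.85 = €1,575.76
Net pay: €12,010.00 − €1,575.76 = €10,434.24

€10,434.24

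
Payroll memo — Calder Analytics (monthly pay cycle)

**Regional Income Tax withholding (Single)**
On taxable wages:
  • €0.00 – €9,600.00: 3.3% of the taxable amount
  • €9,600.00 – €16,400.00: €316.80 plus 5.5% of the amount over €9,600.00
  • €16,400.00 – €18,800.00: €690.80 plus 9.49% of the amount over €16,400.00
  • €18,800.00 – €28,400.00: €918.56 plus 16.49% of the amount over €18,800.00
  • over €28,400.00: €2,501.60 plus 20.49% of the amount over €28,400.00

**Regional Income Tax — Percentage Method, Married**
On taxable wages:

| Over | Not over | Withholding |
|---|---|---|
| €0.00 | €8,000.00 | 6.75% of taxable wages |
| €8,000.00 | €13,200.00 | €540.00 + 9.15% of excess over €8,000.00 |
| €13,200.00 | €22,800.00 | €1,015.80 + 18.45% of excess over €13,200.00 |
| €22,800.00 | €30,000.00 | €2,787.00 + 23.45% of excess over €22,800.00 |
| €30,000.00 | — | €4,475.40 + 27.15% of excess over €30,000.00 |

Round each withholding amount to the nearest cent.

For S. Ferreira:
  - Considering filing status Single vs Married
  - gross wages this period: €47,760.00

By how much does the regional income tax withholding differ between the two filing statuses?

Regional Income Tax (Single): taxable = €47,760.00
  €2,501.60 + 20.49% × (€47,760.00 − €28,400.00) = €2,501.60 + 20.49% × €19,360.00 = €6,468.46
Regional Income Tax (Married): taxable = €47,760.00
  €4,475.40 + 27.15% × (€47,760.00 − €30,000.00) = €4,475.40 + 27.15% × €17,760.00 = €9,297.24
Difference: |€6,468.46 − €9,297.24| = €2,828.78 (higher under Married)

€2,828.78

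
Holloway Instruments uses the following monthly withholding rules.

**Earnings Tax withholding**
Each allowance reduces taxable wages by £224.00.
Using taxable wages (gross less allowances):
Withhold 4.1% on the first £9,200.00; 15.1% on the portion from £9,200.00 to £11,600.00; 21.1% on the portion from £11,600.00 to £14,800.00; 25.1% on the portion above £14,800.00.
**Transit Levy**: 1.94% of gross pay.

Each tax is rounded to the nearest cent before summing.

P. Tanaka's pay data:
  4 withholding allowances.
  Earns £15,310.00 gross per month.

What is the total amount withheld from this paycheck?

Earnings Tax: taxable = £15,310.00 − 4×£224.00 = £14,414.00
  £739.60 + 21.1% × (£14,414.00 − £11,600.00) = £739.60 + 21.1% × £2,814.00 = £1,333.35
Transit Levy: 1.94% × £15,310.00 = £297.01
Total: £1,333.35 + £297.01 = £1,630.36

£1,630.36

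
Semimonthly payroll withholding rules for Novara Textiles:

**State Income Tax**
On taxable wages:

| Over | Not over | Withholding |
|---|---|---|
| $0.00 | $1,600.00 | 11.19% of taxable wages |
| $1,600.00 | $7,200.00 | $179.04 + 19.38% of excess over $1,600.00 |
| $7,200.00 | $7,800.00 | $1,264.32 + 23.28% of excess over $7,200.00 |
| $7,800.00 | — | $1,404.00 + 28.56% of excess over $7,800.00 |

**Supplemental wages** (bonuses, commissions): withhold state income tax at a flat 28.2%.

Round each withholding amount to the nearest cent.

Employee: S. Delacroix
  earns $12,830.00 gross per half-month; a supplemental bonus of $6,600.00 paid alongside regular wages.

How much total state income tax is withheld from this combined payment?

$4,701.77

State Income Tax: taxable = $12,830.00
  $1,404.00 + 28.56% × ($12,830.00 − $7,800.00) = $1,404.00 + 28.56% × $5,030.00 = $2,840.57
Supplemental (28.2% flat on bonus): 28.2% × $6,600.00 = $1,861.20
Total state income tax: $2,840.57 + $1,861.20 = $4,701.77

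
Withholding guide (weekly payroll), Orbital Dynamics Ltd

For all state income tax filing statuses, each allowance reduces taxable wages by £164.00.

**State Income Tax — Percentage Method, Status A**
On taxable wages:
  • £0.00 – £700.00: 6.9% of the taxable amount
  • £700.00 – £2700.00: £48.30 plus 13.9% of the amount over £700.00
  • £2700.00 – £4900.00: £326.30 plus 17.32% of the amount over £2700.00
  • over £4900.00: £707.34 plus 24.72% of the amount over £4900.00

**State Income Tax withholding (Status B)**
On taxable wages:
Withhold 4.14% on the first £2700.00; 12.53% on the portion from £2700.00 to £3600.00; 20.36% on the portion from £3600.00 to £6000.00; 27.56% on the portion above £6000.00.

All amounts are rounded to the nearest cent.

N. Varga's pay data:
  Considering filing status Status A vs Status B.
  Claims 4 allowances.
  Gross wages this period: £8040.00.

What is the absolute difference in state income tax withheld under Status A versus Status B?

State Income Tax (Status A): taxable = £8040.00 − 4×£164.00 = £7384.00
  £707.34 + 24.72% × (£7384.00 − £4900.00) = £707.34 + 24.72% × £2484.00 = £1321.38
State Income Tax (Status B): taxable = £8040.00 − 4×£164.00 = £7384.00
  £713.19 + 27.56% × (£7384.00 − £6000.00) = £713.19 + 27.56% × £1384.00 = £1094.62
Difference: |£1321.38 − £1094.62| = £226.76 (higher under Status A)

£226.76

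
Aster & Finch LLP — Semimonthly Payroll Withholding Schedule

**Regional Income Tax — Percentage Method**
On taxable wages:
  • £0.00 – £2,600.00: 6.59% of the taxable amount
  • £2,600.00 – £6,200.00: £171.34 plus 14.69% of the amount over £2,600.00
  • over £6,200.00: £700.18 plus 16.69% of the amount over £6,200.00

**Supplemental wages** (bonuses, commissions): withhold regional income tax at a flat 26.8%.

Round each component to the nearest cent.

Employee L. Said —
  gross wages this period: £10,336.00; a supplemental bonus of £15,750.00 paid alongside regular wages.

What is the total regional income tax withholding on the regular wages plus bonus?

Regional Income Tax: taxable = £10,336.00
  £700.18 + 16.69% × (£10,336.00 − £6,200.00) = £700.18 + 16.69% × £4,136.00 = £1,390.48
Supplemental (26.8% flat on bonus): 26.8% × £15,750.00 = £4,221.00
Total regional income tax: £1,390.48 + £4,221.00 = £5,611.48

£5,611.48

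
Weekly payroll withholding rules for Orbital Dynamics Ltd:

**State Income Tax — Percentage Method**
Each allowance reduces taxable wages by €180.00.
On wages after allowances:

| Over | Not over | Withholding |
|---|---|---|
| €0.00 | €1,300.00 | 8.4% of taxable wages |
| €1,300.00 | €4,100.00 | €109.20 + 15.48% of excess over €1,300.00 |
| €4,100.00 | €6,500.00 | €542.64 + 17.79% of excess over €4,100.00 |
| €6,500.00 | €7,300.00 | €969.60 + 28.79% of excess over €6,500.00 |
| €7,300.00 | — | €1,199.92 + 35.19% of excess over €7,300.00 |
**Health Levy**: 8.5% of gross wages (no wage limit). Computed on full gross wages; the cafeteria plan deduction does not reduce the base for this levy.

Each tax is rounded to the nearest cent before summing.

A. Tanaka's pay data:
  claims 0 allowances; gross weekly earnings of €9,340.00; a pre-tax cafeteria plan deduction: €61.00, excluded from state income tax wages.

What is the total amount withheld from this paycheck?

€2,690.23

State Income Tax: taxable = €9,340.00 − €61.00 = €9,279.00
  €1,199.92 + 35.19% × (€9,279.00 − €7,300.00) = €1,199.92 + 35.19% × €1,979.00 = €1,896.33
Health Levy: 8.5% × €9,340.00 = €793.90
Total: €1,896.33 + €793.90 = €2,690.23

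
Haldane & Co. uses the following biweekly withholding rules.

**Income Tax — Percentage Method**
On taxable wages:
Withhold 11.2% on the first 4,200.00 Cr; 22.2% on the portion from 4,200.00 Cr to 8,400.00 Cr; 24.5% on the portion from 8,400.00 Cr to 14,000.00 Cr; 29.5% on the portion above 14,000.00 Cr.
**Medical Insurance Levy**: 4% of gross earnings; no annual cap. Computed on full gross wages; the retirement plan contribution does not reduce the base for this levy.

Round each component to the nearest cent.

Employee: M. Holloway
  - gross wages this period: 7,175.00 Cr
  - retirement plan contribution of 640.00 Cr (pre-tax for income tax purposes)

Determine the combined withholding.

Income Tax: taxable = 7,175.00 Cr − 640.00 Cr = 6,535.00 Cr
  470.40 Cr + 22.2% × (6,535.00 Cr − 4,200.00 Cr) = 470.40 Cr + 22.2% × 2,335.00 Cr = 988.77 Cr
Medical Insurance Levy: 4% × 7,175.00 Cr = 287.00 Cr
Total: 988.77 Cr + 287.00 Cr = 1,275.77 Cr

1,275.77 Cr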